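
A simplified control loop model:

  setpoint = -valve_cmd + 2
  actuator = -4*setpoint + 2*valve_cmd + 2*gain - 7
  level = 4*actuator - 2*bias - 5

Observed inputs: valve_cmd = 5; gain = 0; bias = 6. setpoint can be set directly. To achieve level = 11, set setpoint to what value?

Intervening on setpoint fixes its value directly, overriding its dependence on valve_cmd.
Substituting into the actuator equation gives actuator = -4*setpoint + 3.
So level = -16*setpoint - 5.
Solve -16*setpoint - 5 = 11: setpoint = (11 + 5) / -16 = -1.

setpoint = -1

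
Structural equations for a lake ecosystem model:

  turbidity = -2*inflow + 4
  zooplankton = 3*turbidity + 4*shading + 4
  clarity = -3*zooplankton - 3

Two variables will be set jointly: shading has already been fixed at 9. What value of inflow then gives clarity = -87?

With shading held at 9:
Substituting into the zooplankton equation gives zooplankton = -6*inflow + 52.
So clarity = 18*inflow - 159.
Solve 18*inflow - 159 = -87: inflow = (-87 + 159) / 18 = 4.

inflow = 4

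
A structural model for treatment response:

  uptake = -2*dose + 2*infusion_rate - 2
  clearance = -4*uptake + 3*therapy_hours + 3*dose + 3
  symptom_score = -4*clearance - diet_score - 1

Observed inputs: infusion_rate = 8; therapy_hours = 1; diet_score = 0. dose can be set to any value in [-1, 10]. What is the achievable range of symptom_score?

-241 to 243

Substituting into the uptake equation gives uptake = -2*dose + 14.
This gives clearance = 11*dose - 50.
Substituting into the symptom_score equation gives symptom_score = -44*dose + 199.
Linear in dose, so extremes are at the endpoints: dose = -1 gives symptom_score = 243; dose = 10 gives symptom_score = -241.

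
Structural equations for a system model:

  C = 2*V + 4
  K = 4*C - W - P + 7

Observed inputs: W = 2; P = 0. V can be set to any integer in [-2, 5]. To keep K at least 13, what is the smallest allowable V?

V = -1

Substituting into the K equation gives K = 8*V + 21.
Require 8*V + 21 ≥ 13, so V ≥ -1.
The smallest integer in [-2, 5] satisfying this is -1.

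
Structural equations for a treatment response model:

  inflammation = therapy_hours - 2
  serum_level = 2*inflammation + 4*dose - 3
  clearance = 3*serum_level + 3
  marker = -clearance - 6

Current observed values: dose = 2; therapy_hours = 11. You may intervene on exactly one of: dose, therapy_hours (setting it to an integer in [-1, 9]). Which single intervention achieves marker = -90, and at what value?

Intervening on dose: with other inputs at their observed values, marker = -12*dose - 54. Solving for -90 gives dose = 3, within [-1, 9].
Intervening on therapy_hours: marker = -6*therapy_hours - 12. Reaching -90 requires therapy_hours = 13, outside [-1, 9].

set dose = 3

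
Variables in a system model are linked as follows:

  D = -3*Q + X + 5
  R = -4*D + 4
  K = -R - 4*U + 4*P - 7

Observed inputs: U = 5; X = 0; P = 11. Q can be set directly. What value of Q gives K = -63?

Q = 8

Substituting into the D equation gives D = -3*Q + 5.
R becomes 12*Q - 16.
Substituting into the K equation gives K = -12*Q + 33.
Solve -12*Q + 33 = -63: Q = (-63 - 33) / -12 = 8.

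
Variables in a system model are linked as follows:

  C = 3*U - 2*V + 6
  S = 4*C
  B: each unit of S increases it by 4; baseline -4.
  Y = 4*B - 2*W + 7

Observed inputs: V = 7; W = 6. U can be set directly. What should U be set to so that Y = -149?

U = 2

Substituting into the C equation gives C = 3*U - 8.
So S = 12*U - 32.
Substituting into the B equation gives B = 48*U - 132.
Y becomes 192*U - 533.
Solve 192*U - 533 = -149: U = (-149 + 533) / 192 = 2.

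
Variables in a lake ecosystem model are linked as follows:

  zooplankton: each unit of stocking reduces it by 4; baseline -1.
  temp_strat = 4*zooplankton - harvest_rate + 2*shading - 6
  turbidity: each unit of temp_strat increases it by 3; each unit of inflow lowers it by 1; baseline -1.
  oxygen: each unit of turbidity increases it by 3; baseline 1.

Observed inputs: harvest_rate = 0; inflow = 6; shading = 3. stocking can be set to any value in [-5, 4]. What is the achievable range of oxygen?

Substituting into the temp_strat equation gives temp_strat = -16*stocking - 4.
So turbidity = -48*stocking - 19.
Substituting into the oxygen equation gives oxygen = -144*stocking - 56.
Linear in stocking, so extremes are at the endpoints: stocking = -5 gives oxygen = 664; stocking = 4 gives oxygen = -632.

-632 to 664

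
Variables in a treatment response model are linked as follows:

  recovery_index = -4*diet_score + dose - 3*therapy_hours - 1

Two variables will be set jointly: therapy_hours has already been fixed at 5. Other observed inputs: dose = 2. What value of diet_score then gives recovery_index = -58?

diet_score = 11

With therapy_hours held at 5:
Substituting into the recovery_index equation gives recovery_index = -4*diet_score - 14.
Solve -4*diet_score - 14 = -58: diet_score = (-58 + 14) / -4 = 11.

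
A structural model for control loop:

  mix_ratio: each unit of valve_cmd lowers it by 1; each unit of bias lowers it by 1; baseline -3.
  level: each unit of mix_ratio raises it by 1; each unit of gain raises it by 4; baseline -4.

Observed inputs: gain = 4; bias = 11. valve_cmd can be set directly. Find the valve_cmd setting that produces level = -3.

Substituting into the mix_ratio equation gives mix_ratio = -valve_cmd - 14.
Substituting into the level equation gives level = -valve_cmd - 2.
Solve -valve_cmd - 2 = -3: valve_cmd = (-3 + 2) / -1 = 1.

valve_cmd = 1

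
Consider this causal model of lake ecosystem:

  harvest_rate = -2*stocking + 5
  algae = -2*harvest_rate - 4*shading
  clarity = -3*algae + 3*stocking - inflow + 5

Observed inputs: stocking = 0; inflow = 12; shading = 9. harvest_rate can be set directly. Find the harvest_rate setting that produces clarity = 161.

Intervening on harvest_rate fixes its value directly, overriding its dependence on stocking.
Substituting into the algae equation gives algae = -2*harvest_rate - 36.
Substituting into the clarity equation gives clarity = 6*harvest_rate + 101.
Solve 6*harvest_rate + 101 = 161: harvest_rate = (161 - 101) / 6 = 10.

harvest_rate = 10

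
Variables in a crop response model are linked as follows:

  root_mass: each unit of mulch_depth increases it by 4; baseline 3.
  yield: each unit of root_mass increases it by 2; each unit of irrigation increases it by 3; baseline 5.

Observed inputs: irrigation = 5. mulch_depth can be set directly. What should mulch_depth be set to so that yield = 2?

mulch_depth = -3

Substituting into the yield equation gives yield = 8*mulch_depth + 26.
Solve 8*mulch_depth + 26 = 2: mulch_depth = (2 - 26) / 8 = -3.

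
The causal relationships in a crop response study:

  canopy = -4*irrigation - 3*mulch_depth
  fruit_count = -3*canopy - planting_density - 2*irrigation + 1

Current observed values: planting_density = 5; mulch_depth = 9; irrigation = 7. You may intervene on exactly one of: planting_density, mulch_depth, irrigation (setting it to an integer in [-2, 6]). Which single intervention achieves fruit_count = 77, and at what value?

Intervening on planting_density: fruit_count = -planting_density + 152. Reaching 77 requires planting_density = 75, outside [-2, 6].
Intervening on mulch_depth: fruit_count = 9*mulch_depth + 66. Reaching 77 requires mulch_depth = 11/9, not an integer.
Intervening on irrigation: with other inputs at their observed values, fruit_count = 10*irrigation + 77. Solving for 77 gives irrigation = 0, within [-2, 6].

set irrigation = 0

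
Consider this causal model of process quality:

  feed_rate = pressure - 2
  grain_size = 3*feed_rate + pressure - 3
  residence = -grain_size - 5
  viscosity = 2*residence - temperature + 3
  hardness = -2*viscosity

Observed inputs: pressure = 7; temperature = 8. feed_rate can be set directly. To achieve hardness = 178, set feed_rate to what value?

feed_rate = 11

Intervening on feed_rate fixes its value directly, overriding its dependence on pressure.
Substituting into the grain_size equation gives grain_size = 3*feed_rate + 4.
So residence = -3*feed_rate - 9.
This gives viscosity = -6*feed_rate - 23.
Substituting into the hardness equation gives hardness = 12*feed_rate + 46.
Solve 12*feed_rate + 46 = 178: feed_rate = (178 - 46) / 12 = 11.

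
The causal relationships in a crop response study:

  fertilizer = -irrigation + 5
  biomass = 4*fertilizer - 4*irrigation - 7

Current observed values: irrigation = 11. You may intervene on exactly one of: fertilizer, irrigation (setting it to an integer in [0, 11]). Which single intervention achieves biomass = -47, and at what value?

Intervening on fertilizer: with other inputs at their observed values, biomass = 4*fertilizer - 51. Solving for -47 gives fertilizer = 1, within [0, 11].
Intervening on irrigation: biomass = -8*irrigation + 13. Reaching -47 requires irrigation = 15/2, not an integer.

set fertilizer = 1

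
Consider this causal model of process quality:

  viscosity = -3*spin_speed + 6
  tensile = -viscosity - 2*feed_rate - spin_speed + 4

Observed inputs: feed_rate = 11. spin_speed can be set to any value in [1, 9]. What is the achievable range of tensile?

-22 to -6

Substituting into the tensile equation gives tensile = 2*spin_speed - 24.
Linear in spin_speed, so extremes are at the endpoints: spin_speed = 1 gives tensile = -22; spin_speed = 9 gives tensile = -6.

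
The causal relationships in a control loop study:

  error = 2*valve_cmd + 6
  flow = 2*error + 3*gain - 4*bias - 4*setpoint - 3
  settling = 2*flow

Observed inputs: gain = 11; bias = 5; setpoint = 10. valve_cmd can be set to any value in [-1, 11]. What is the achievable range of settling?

-44 to 52

Substituting into the flow equation gives flow = 4*valve_cmd - 18.
This gives settling = 8*valve_cmd - 36.
Linear in valve_cmd, so extremes are at the endpoints: valve_cmd = -1 gives settling = -44; valve_cmd = 11 gives settling = 52.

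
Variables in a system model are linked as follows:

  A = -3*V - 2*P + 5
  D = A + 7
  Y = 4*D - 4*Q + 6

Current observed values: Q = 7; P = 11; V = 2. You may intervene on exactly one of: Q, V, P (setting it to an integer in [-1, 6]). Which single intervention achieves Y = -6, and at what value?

set P = 1

Intervening on Q: Y = -4*Q - 58. Reaching -6 requires Q = -13, outside [-1, 6].
Intervening on V: Y = -12*V - 62. Reaching -6 requires V = -14/3, not an integer.
Intervening on P: with other inputs at their observed values, Y = -8*P + 2. Solving for -6 gives P = 1, within [-1, 6].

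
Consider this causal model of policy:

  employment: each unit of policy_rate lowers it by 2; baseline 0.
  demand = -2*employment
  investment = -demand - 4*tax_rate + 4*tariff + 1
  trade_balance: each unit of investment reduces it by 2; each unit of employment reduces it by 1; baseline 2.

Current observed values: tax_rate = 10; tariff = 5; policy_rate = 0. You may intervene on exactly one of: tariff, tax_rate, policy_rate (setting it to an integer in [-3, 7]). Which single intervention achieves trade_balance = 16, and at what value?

Intervening on tariff: trade_balance = -8*tariff + 80. Reaching 16 requires tariff = 8, outside [-3, 7].
Intervening on tax_rate: with other inputs at their observed values, trade_balance = 8*tax_rate - 40. Solving for 16 gives tax_rate = 7, within [-3, 7].
Intervening on policy_rate: trade_balance = 10*policy_rate + 40. Reaching 16 requires policy_rate = -12/5, not an integer.

set tax_rate = 7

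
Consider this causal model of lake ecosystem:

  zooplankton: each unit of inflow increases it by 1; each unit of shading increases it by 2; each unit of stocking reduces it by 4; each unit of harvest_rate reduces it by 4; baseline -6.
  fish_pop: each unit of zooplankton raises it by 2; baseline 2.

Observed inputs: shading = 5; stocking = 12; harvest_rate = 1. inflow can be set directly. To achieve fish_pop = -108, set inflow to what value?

Substituting into the zooplankton equation gives zooplankton = inflow - 48.
This gives fish_pop = 2*inflow - 94.
Solve 2*inflow - 94 = -108: inflow = (-108 + 94) / 2 = -7.

inflow = -7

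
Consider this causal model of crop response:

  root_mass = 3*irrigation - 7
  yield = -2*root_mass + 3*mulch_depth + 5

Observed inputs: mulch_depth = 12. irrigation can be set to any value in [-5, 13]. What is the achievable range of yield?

Substituting into the yield equation gives yield = -6*irrigation + 55.
Linear in irrigation, so extremes are at the endpoints: irrigation = -5 gives yield = 85; irrigation = 13 gives yield = -23.

-23 to 85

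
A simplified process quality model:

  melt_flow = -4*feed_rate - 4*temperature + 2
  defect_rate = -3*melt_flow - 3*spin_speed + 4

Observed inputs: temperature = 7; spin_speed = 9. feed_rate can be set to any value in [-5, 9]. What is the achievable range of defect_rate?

-5 to 163

Substituting into the melt_flow equation gives melt_flow = -4*feed_rate - 26.
Substituting into the defect_rate equation gives defect_rate = 12*feed_rate + 55.
Linear in feed_rate, so extremes are at the endpoints: feed_rate = -5 gives defect_rate = -5; feed_rate = 9 gives defect_rate = 163.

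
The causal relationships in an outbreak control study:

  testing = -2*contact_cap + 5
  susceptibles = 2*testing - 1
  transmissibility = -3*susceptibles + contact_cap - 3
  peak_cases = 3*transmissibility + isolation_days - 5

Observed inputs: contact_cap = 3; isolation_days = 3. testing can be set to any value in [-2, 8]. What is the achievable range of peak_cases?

-137 to 43

Intervening on testing fixes its value directly, overriding its dependence on contact_cap.
Substituting into the transmissibility equation gives transmissibility = -6*testing + 3.
peak_cases becomes -18*testing + 7.
Linear in testing, so extremes are at the endpoints: testing = -2 gives peak_cases = 43; testing = 8 gives peak_cases = -137.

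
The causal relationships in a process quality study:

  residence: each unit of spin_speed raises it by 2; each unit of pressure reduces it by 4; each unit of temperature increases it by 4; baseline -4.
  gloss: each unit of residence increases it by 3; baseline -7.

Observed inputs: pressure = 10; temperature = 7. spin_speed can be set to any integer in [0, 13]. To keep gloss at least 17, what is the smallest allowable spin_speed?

spin_speed = 12

Substituting into the residence equation gives residence = 2*spin_speed - 16.
Substituting into the gloss equation gives gloss = 6*spin_speed - 55.
Require 6*spin_speed - 55 ≥ 17, so spin_speed ≥ 12.
The smallest integer in [0, 13] satisfying this is 12.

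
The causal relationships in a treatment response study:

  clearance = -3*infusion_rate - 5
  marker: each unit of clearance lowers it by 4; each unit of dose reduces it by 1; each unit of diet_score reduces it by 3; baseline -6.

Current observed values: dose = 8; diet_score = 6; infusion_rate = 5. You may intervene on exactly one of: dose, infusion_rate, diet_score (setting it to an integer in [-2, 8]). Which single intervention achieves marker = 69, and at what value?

set diet_score = -1

Intervening on dose: marker = -dose + 56. Reaching 69 requires dose = -13, outside [-2, 8].
Intervening on infusion_rate: marker = 12*infusion_rate - 12. Reaching 69 requires infusion_rate = 27/4, not an integer.
Intervening on diet_score: with other inputs at their observed values, marker = -3*diet_score + 66. Solving for 69 gives diet_score = -1, within [-2, 8].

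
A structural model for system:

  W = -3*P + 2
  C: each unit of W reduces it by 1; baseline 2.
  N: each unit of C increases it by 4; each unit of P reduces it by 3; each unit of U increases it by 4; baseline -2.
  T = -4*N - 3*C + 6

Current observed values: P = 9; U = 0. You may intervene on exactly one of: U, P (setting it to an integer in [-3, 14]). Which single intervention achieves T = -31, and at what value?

set P = 1

Intervening on U: T = -16*U - 391. Reaching -31 requires U = -45/2, not an integer.
Intervening on P: with other inputs at their observed values, T = -45*P + 14. Solving for -31 gives P = 1, within [-3, 14].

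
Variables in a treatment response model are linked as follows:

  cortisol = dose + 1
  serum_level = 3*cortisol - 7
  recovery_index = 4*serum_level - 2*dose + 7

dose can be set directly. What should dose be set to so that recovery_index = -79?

Substituting into the serum_level equation gives serum_level = 3*dose - 4.
recovery_index becomes 10*dose - 9.
Solve 10*dose - 9 = -79: dose = (-79 + 9) / 10 = -7.

dose = -7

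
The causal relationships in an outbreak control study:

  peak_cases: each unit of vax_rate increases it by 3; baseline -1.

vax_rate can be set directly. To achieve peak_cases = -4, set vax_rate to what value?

vax_rate = -1

Solve 3*vax_rate - 1 = -4: vax_rate = (-4 + 1) / 3 = -1.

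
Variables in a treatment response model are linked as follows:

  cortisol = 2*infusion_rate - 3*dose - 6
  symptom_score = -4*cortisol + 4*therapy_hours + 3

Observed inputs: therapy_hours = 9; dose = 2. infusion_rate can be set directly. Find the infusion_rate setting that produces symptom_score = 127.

Substituting into the cortisol equation gives cortisol = 2*infusion_rate - 12.
So symptom_score = -8*infusion_rate + 87.
Solve -8*infusion_rate + 87 = 127: infusion_rate = (127 - 87) / -8 = -5.

infusion_rate = -5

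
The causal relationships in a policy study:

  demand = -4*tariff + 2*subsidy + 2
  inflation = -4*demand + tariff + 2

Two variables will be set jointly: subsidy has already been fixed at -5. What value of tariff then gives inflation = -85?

With subsidy held at -5:
Substituting into the demand equation gives demand = -4*tariff - 8.
Substituting into the inflation equation gives inflation = 17*tariff + 34.
Solve 17*tariff + 34 = -85: tariff = (-85 - 34) / 17 = -7.

tariff = -7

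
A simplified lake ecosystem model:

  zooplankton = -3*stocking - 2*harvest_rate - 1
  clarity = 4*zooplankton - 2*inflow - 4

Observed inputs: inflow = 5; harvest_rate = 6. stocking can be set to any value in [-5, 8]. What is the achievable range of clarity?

Substituting into the zooplankton equation gives zooplankton = -3*stocking - 13.
clarity becomes -12*stocking - 66.
Linear in stocking, so extremes are at the endpoints: stocking = -5 gives clarity = -6; stocking = 8 gives clarity = -162.

-162 to -6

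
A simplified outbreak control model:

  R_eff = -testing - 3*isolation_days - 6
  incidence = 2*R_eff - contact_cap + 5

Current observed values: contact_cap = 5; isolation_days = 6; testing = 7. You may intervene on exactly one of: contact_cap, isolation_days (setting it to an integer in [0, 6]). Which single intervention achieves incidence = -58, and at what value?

Intervening on contact_cap: with other inputs at their observed values, incidence = -contact_cap - 57. Solving for -58 gives contact_cap = 1, within [0, 6].
Intervening on isolation_days: incidence = -6*isolation_days - 26. Reaching -58 requires isolation_days = 16/3, not an integer.

set contact_cap = 1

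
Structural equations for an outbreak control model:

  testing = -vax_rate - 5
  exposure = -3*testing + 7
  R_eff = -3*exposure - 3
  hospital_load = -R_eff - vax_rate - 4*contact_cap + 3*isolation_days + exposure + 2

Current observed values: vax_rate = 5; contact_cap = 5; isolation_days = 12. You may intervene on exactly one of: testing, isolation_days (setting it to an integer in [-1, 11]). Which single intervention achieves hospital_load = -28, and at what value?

Intervening on testing: with other inputs at their observed values, hospital_load = -12*testing + 44. Solving for -28 gives testing = 6, within [-1, 11].
Intervening on isolation_days: hospital_load = 3*isolation_days + 128. Reaching -28 requires isolation_days = -52, outside [-1, 11].

set testing = 6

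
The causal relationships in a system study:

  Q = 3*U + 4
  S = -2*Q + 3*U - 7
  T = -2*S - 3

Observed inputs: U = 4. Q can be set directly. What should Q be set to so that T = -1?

Intervening on Q fixes its value directly, overriding its dependence on U.
Substituting into the S equation gives S = -2*Q + 5.
This gives T = 4*Q - 13.
Solve 4*Q - 13 = -1: Q = (-1 + 13) / 4 = 3.

Q = 3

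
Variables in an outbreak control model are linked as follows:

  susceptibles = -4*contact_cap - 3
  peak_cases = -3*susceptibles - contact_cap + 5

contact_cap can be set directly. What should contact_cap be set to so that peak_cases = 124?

Substituting into the peak_cases equation gives peak_cases = 11*contact_cap + 14.
Solve 11*contact_cap + 14 = 124: contact_cap = (124 - 14) / 11 = 10.

contact_cap = 10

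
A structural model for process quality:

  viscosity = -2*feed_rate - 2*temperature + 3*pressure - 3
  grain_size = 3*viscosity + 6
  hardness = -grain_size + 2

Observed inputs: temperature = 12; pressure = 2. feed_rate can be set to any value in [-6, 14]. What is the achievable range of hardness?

Substituting into the viscosity equation gives viscosity = -2*feed_rate - 21.
Substituting into the grain_size equation gives grain_size = -6*feed_rate - 57.
This gives hardness = 6*feed_rate + 59.
Linear in feed_rate, so extremes are at the endpoints: feed_rate = -6 gives hardness = 23; feed_rate = 14 gives hardness = 143.

23 to 143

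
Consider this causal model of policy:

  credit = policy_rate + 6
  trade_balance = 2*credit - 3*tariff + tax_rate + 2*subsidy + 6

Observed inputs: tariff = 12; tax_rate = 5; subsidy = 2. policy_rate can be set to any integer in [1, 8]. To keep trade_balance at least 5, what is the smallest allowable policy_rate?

policy_rate = 7

Substituting into the trade_balance equation gives trade_balance = 2*policy_rate - 9.
Require 2*policy_rate - 9 ≥ 5, so policy_rate ≥ 7.
The smallest integer in [1, 8] satisfying this is 7.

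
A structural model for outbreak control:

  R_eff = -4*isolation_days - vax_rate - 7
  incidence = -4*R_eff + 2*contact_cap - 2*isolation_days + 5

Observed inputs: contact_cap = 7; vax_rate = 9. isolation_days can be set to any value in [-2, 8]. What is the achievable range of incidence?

55 to 195

Substituting into the R_eff equation gives R_eff = -4*isolation_days - 16.
incidence becomes 14*isolation_days + 83.
Linear in isolation_days, so extremes are at the endpoints: isolation_days = -2 gives incidence = 55; isolation_days = 8 gives incidence = 195.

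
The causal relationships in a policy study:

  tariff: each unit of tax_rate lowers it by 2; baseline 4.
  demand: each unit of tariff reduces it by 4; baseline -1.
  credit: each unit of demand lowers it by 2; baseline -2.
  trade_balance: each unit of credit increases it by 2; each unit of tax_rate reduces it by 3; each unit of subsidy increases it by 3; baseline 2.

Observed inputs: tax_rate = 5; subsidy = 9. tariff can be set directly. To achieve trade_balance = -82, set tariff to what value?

tariff = -6

Intervening on tariff fixes its value directly, overriding its dependence on tax_rate.
Substituting into the credit equation gives credit = 8*tariff.
Substituting into the trade_balance equation gives trade_balance = 16*tariff + 14.
Solve 16*tariff + 14 = -82: tariff = (-82 - 14) / 16 = -6.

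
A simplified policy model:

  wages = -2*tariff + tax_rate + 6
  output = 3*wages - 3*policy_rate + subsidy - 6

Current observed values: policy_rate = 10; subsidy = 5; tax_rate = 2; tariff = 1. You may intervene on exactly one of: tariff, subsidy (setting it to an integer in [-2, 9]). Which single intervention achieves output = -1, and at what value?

set tariff = -1

Intervening on tariff: with other inputs at their observed values, output = -6*tariff - 7. Solving for -1 gives tariff = -1, within [-2, 9].
Intervening on subsidy: output = subsidy - 18. Reaching -1 requires subsidy = 17, outside [-2, 9].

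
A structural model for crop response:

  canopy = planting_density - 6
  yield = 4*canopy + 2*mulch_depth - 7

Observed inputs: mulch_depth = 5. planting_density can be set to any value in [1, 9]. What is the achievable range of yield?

Substituting into the yield equation gives yield = 4*planting_density - 21.
Linear in planting_density, so extremes are at the endpoints: planting_density = 1 gives yield = -17; planting_density = 9 gives yield = 15.

-17 to 15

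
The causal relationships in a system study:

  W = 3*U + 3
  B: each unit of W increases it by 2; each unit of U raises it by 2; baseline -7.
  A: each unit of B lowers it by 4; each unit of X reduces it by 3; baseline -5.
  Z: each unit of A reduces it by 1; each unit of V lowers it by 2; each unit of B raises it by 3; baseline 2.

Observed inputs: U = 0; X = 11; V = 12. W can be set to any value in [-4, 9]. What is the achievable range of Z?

Intervening on W fixes its value directly, overriding its dependence on U.
Substituting into the B equation gives B = 2*W - 7.
A becomes -8*W - 10.
So Z = 14*W - 33.
Linear in W, so extremes are at the endpoints: W = -4 gives Z = -89; W = 9 gives Z = 93.

-89 to 93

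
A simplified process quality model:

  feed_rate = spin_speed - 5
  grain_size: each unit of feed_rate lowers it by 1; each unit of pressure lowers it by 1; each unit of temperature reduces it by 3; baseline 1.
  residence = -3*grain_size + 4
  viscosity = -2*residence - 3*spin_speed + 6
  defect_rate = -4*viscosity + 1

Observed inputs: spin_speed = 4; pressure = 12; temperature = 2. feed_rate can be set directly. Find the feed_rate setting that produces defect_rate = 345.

Intervening on feed_rate fixes its value directly, overriding its dependence on spin_speed.
Substituting into the grain_size equation gives grain_size = -feed_rate - 17.
So residence = 3*feed_rate + 55.
So viscosity = -6*feed_rate - 116.
So defect_rate = 24*feed_rate + 465.
Solve 24*feed_rate + 465 = 345: feed_rate = (345 - 465) / 24 = -5.

feed_rate = -5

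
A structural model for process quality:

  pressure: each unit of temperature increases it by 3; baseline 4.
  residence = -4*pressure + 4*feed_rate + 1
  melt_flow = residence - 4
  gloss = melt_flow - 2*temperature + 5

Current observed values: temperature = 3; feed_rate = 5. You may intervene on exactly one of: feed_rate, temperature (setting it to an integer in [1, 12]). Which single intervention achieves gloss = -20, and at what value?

Intervening on feed_rate: with other inputs at their observed values, gloss = 4*feed_rate - 56. Solving for -20 gives feed_rate = 9, within [1, 12].
Intervening on temperature: gloss = -14*temperature + 6. Reaching -20 requires temperature = 13/7, not an integer.

set feed_rate = 9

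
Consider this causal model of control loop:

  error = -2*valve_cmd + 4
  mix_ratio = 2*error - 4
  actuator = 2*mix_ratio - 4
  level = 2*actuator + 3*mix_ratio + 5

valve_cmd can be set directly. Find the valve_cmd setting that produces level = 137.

valve_cmd = -4

Substituting into the mix_ratio equation gives mix_ratio = -4*valve_cmd + 4.
So actuator = -8*valve_cmd + 4.
Substituting into the level equation gives level = -28*valve_cmd + 25.
Solve -28*valve_cmd + 25 = 137: valve_cmd = (137 - 25) / -28 = -4.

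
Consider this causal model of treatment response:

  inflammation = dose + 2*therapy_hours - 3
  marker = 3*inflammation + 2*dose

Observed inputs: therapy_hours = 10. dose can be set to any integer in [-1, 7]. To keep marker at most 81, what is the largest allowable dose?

dose = 6

Substituting into the inflammation equation gives inflammation = dose + 17.
Substituting into the marker equation gives marker = 5*dose + 51.
Require 5*dose + 51 ≤ 81, so dose ≤ 6.
The largest integer in [-1, 7] satisfying this is 6.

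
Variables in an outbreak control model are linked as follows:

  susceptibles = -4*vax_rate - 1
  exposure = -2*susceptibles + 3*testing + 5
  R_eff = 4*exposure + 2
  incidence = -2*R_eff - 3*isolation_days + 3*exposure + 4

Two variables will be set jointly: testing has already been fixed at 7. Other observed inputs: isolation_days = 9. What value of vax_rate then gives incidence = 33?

vax_rate = -5

With testing held at 7:
Substituting into the exposure equation gives exposure = 8*vax_rate + 28.
So R_eff = 32*vax_rate + 114.
incidence becomes -40*vax_rate - 167.
Solve -40*vax_rate - 167 = 33: vax_rate = (33 + 167) / -40 = -5.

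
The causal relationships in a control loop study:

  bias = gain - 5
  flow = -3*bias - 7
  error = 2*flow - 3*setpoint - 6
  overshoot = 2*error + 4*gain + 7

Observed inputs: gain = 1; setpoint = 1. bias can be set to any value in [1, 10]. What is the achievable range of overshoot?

Intervening on bias fixes its value directly, overriding its dependence on gain.
Substituting into the error equation gives error = -6*bias - 23.
This gives overshoot = -12*bias - 35.
Linear in bias, so extremes are at the endpoints: bias = 1 gives overshoot = -47; bias = 10 gives overshoot = -155.

-155 to -47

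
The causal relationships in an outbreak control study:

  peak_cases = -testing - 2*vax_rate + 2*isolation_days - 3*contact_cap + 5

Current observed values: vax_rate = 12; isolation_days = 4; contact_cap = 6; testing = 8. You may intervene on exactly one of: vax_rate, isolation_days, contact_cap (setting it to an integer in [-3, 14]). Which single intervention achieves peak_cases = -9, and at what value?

Intervening on vax_rate: with other inputs at their observed values, peak_cases = -2*vax_rate - 13. Solving for -9 gives vax_rate = -2, within [-3, 14].
Intervening on isolation_days: peak_cases = 2*isolation_days - 45. Reaching -9 requires isolation_days = 18, outside [-3, 14].
Intervening on contact_cap: peak_cases = -3*contact_cap - 19. Reaching -9 requires contact_cap = -10/3, not an integer.

set vax_rate = -2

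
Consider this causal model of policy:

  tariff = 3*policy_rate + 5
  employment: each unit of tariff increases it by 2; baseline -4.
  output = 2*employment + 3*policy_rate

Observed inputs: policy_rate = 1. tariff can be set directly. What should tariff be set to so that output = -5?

Intervening on tariff fixes its value directly, overriding its dependence on policy_rate.
Substituting into the output equation gives output = 4*tariff - 5.
Solve 4*tariff - 5 = -5: tariff = (-5 + 5) / 4 = 0.

tariff = 0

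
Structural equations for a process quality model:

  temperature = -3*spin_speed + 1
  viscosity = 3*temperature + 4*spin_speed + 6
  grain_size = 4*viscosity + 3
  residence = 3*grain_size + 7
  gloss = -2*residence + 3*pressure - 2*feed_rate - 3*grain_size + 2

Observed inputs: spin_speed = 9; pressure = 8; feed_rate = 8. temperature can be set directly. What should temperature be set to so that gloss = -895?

Intervening on temperature fixes its value directly, overriding its dependence on spin_speed.
Substituting into the viscosity equation gives viscosity = 3*temperature + 42.
Substituting into the grain_size equation gives grain_size = 12*temperature + 171.
Substituting into the residence equation gives residence = 36*temperature + 520.
So gloss = -108*temperature - 1543.
Solve -108*temperature - 1543 = -895: temperature = (-895 + 1543) / -108 = -6.

temperature = -6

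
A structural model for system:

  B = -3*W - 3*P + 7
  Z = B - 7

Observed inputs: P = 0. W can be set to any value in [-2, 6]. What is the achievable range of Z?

-18 to 6

Substituting into the B equation gives B = -3*W + 7.
Z becomes -3*W.
Linear in W, so extremes are at the endpoints: W = -2 gives Z = 6; W = 6 gives Z = -18.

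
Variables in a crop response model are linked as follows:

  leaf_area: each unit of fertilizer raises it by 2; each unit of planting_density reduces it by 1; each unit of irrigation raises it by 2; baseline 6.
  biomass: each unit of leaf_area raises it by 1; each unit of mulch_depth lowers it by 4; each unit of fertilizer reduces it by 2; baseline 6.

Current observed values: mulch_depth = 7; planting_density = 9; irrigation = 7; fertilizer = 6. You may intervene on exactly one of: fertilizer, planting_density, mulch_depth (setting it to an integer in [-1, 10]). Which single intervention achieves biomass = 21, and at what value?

Intervening on fertilizer: the paths from fertilizer to biomass cancel (net effect zero), leaving biomass = -11; 21 is unreachable this way.
Intervening on planting_density: biomass = -planting_density - 2. Reaching 21 requires planting_density = -23, outside [-1, 10].
Intervening on mulch_depth: with other inputs at their observed values, biomass = -4*mulch_depth + 17. Solving for 21 gives mulch_depth = -1, within [-1, 10].

set mulch_depth = -1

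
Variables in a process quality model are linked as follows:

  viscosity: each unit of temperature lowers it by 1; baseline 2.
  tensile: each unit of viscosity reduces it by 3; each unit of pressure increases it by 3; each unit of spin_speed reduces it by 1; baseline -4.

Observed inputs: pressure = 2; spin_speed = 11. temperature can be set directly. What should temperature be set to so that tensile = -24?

temperature = -3

Substituting into the tensile equation gives tensile = 3*temperature - 15.
Solve 3*temperature - 15 = -24: temperature = (-24 + 15) / 3 = -3.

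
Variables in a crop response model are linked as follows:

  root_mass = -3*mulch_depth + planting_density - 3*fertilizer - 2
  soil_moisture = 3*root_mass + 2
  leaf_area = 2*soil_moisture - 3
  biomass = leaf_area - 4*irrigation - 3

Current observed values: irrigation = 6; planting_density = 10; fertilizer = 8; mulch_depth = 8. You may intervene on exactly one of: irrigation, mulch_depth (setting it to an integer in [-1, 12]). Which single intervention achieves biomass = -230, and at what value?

set mulch_depth = 6

Intervening on irrigation: biomass = -4*irrigation - 242. Reaching -230 requires irrigation = -3, outside [-1, 12].
Intervening on mulch_depth: with other inputs at their observed values, biomass = -18*mulch_depth - 122. Solving for -230 gives mulch_depth = 6, within [-1, 12].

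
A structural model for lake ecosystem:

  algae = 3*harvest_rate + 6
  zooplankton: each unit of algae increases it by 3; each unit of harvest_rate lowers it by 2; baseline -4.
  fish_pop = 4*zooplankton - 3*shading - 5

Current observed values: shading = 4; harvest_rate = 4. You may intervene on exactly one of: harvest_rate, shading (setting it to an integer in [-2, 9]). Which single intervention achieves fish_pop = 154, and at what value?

set shading = 3

Intervening on harvest_rate: fish_pop = 28*harvest_rate + 39. Reaching 154 requires harvest_rate = 115/28, not an integer.
Intervening on shading: with other inputs at their observed values, fish_pop = -3*shading + 163. Solving for 154 gives shading = 3, within [-2, 9].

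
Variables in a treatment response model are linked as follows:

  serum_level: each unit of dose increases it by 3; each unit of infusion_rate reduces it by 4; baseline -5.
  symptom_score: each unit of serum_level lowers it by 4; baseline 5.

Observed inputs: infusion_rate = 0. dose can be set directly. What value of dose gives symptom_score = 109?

dose = -7

Substituting into the serum_level equation gives serum_level = 3*dose - 5.
symptom_score becomes -12*dose + 25.
Solve -12*dose + 25 = 109: dose = (109 - 25) / -12 = -7.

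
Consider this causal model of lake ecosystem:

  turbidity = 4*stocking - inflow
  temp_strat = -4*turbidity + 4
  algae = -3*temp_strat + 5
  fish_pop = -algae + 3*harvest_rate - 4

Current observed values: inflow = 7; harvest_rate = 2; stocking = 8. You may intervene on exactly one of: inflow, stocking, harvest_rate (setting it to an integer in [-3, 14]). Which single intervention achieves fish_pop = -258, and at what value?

set harvest_rate = 13

Intervening on inflow: fish_pop = 12*inflow - 375. Reaching -258 requires inflow = 39/4, not an integer.
Intervening on stocking: fish_pop = -48*stocking + 93. Reaching -258 requires stocking = 117/16, not an integer.
Intervening on harvest_rate: with other inputs at their observed values, fish_pop = 3*harvest_rate - 297. Solving for -258 gives harvest_rate = 13, within [-3, 14].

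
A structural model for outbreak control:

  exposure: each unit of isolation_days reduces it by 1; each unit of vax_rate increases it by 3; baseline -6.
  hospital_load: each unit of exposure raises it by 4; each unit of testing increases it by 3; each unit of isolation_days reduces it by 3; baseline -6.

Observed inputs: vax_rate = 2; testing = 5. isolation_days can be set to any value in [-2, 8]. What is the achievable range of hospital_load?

-47 to 23

Substituting into the exposure equation gives exposure = -isolation_days.
Substituting into the hospital_load equation gives hospital_load = -7*isolation_days + 9.
Linear in isolation_days, so extremes are at the endpoints: isolation_days = -2 gives hospital_load = 23; isolation_days = 8 gives hospital_load = -47.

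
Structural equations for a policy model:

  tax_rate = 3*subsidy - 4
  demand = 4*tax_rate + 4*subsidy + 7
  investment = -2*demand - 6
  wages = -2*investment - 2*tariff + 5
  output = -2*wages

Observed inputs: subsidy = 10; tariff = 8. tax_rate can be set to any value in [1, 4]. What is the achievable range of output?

Intervening on tax_rate fixes its value directly, overriding its dependence on subsidy.
Substituting into the demand equation gives demand = 4*tax_rate + 47.
Substituting into the investment equation gives investment = -8*tax_rate - 100.
So wages = 16*tax_rate + 189.
Substituting into the output equation gives output = -32*tax_rate - 378.
Linear in tax_rate, so extremes are at the endpoints: tax_rate = 1 gives output = -410; tax_rate = 4 gives output = -506.

-506 to -410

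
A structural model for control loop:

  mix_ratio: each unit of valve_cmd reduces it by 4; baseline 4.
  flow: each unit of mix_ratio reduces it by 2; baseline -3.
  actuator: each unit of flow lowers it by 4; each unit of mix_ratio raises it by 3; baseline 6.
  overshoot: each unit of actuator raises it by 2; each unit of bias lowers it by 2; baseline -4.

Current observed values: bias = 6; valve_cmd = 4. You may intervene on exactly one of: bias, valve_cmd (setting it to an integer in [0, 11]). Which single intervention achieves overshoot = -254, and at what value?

set bias = 11

Intervening on bias: with other inputs at their observed values, overshoot = -2*bias - 232. Solving for -254 gives bias = 11, within [0, 11].
Intervening on valve_cmd: overshoot = -88*valve_cmd + 108. Reaching -254 requires valve_cmd = 181/44, not an integer.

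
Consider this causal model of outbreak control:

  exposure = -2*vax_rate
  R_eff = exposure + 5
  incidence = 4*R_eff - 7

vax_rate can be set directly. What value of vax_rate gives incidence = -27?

Substituting into the R_eff equation gives R_eff = -2*vax_rate + 5.
Substituting into the incidence equation gives incidence = -8*vax_rate + 13.
Solve -8*vax_rate + 13 = -27: vax_rate = (-27 - 13) / -8 = 5.

vax_rate = 5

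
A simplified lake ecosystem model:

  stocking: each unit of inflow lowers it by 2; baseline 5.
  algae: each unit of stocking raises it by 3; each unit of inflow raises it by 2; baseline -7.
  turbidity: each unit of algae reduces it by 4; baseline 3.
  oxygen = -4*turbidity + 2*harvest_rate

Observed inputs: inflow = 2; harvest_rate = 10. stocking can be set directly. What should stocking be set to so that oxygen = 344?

Intervening on stocking fixes its value directly, overriding its dependence on inflow.
Substituting into the algae equation gives algae = 3*stocking - 3.
turbidity becomes -12*stocking + 15.
Substituting into the oxygen equation gives oxygen = 48*stocking - 40.
Solve 48*stocking - 40 = 344: stocking = (344 + 40) / 48 = 8.

stocking = 8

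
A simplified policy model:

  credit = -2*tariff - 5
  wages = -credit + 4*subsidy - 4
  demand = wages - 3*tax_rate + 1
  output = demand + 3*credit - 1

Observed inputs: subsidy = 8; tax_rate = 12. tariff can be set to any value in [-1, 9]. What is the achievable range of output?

-54 to -14

Substituting into the wages equation gives wages = 2*tariff + 33.
Substituting into the demand equation gives demand = 2*tariff - 2.
Substituting into the output equation gives output = -4*tariff - 18.
Linear in tariff, so extremes are at the endpoints: tariff = -1 gives output = -14; tariff = 9 gives output = -54.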